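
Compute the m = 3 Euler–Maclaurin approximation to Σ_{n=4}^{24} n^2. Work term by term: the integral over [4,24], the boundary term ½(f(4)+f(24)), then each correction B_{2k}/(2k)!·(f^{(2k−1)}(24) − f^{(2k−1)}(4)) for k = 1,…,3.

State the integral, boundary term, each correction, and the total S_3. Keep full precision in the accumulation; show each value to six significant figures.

The integral term ∫_4^24 x^2 dx = 4586.67.
Boundary: ½(f(4) + f(24)) = ½(16.0000 + 576.000) = 296.000.
So far: 4882.67.
Order-1 term: 1/12 · (48.0000 − 8.00000) = 3.33333.
Running total after k=1: 4886.00.
Order-2 term: −1/720 · (0.00000 − 0.00000) = 0.00000.
Running total after k=2: 4886.00.
Order-3 term: 1/30240 · (0.00000 − 0.00000) = 0.00000.

S_3 ≈ 4886.00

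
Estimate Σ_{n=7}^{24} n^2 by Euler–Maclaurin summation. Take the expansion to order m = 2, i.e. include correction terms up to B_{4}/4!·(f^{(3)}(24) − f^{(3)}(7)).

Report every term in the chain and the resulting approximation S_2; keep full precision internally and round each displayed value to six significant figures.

∫_7^24 x^2 dx evaluates to 4493.67.
Endpoint term: (f(7) + f(24))/2 = (49.0000 + 576.000)/2 = 312.500.
Running total after boundary: 4806.17.
Order-1 term: 1/12 · (48.0000 − 14.0000) = 2.83333.
After k=1: 4809.00.
Order-2 term: −1/720 · (0.00000 − 0.00000) = 0.00000.

S_2 ≈ 4809.00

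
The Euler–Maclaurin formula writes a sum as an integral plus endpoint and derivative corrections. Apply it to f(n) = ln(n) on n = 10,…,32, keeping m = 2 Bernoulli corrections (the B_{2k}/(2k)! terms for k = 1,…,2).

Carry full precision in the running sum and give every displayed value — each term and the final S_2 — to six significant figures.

The integral term ∫_10^32 ln(x) dx = 65.8777.
Endpoint term: (f(10) + f(32))/2 = (2.30259 + 3.46574)/2 = 2.88416.
Running total after boundary: 68.7619.
Correction k=1: B_{2}/2! · (f^{(1)}(32) − f^{(1)}(10)) = 1/12 · (0.0312500 − 0.100000) = -0.00572917.
After k=1: 68.7561.
Correction k=2: B_{4}/4! · (f^{(3)}(32) − f^{(3)}(10)) = −1/720 · (6.10352e-05 − 0.00200000) = 2.69301e-06.

S_2 ≈ 68.7561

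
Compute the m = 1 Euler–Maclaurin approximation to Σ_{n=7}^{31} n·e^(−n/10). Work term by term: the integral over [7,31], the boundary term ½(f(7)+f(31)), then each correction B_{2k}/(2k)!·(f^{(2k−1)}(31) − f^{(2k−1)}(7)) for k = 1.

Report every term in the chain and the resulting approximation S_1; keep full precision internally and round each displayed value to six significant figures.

The integral term ∫_7^31 x·e^(−x/10) dx = 65.9493.
Boundary: ½(f(7) + f(31)) = ½(3.47610 + 1.39653) = 2.43631.
So far: 68.3856.
Order-1 term: 1/12 · (-0.0946033 − 0.148976) = -0.0202982.

S_1 ≈ 68.3653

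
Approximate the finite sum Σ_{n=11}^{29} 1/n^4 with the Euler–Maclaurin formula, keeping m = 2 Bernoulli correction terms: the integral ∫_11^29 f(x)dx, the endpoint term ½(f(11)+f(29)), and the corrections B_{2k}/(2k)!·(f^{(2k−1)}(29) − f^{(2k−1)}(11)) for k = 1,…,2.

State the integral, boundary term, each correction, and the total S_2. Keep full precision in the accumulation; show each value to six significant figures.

S_2 ≈ 0.000273673

∫_11^29 1/x^4 dx evaluates to 0.000236771.
Endpoint term: (f(11) + f(29))/2 = (6.83013e-05 + 1.41387e-06)/2 = 3.48576e-05.
Running total after boundary: 0.000271629.
Order-1 term: 1/12 · (-1.95016e-07 − (-2.48369e-05)) = 2.05349e-06.
Partial sum through k=1: 0.000273682.
Order-2 term: −1/720 · (-6.95657e-09 − (-6.15790e-06)) = -8.54297e-09.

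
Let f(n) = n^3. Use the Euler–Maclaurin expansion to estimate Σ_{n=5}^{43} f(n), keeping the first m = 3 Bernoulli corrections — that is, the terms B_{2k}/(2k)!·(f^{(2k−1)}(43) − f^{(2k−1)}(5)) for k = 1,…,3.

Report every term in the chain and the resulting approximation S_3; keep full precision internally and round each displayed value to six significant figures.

S_3 ≈ 894816

The integral term ∫_5^43 x^3 dx = 854544.
Boundary: ½(f(5) + f(43)) = ½(125.000 + 79507.0) = 39816.0.
So far: 894360.
k=1: B_{2}/(2)! × [f^{(1)}(43) − f^{(1)}(5)] = 1/12 × (5547.00 − 75.0000) = 456.000.
Running total after k=1: 894816.
k=2: B_{4}/(4)! × [f^{(3)}(43) − f^{(3)}(5)] = −1/720 × (6.00000 − 6.00000) = 0.00000.
Running total after k=2: 894816.
k=3: B_{6}/(6)! × [f^{(5)}(43) − f^{(5)}(5)] = 1/30240 × (0.00000 − 0.00000) = 0.00000.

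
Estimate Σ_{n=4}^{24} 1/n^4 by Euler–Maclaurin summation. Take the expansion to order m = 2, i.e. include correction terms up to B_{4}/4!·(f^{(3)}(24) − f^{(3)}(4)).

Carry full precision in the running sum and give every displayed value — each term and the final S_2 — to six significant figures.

S_2 ≈ 0.00745416

The integral term ∫_4^24 1/x^4 dx = 0.00518422.
½[f(4) + f(24)] = ½[0.00390625 + 3.01408e-06] = 0.00195463.
So far: 0.00713885.
k=1: B_{2}/(2)! × [f^{(1)}(24) − f^{(1)}(4)] = 1/12 × (-5.02347e-07 − (-0.00390625)) = 0.000325479.
Partial sum through k=1: 0.00746433.
k=2: B_{4}/(4)! × [f^{(3)}(24) − f^{(3)}(4)] = −1/720 × (-2.61639e-08 − (-0.00732422)) = -1.01725e-05.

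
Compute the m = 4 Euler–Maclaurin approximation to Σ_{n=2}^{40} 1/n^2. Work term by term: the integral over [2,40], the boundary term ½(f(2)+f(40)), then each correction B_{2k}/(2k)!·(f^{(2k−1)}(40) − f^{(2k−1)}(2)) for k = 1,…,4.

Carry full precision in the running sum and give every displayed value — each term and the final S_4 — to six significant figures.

The integral term ∫_2^40 1/x^2 dx = 0.475000.
½[f(2) + f(40)] = ½[0.250000 + 0.000625000] = 0.125312.
Integral + boundary = 0.600313.
k=1: B_{2}/(2)! × [f^{(1)}(40) − f^{(1)}(2)] = 1/12 × (-3.12500e-05 − (-0.250000)) = 0.0208307.
Running total after k=1: 0.621143.
k=2: B_{4}/(4)! × [f^{(3)}(40) − f^{(3)}(2)] = −1/720 × (-2.34375e-07 − (-0.750000)) = -0.00104167.
Running total after k=2: 0.620102.
k=3: B_{6}/(6)! × [f^{(5)}(40) − f^{(5)}(2)] = 1/30240 × (-4.39453e-09 − (-5.62500)) = 0.000186012.
Running total after k=3: 0.620288.
k=4: B_{8}/(8)! × [f^{(7)}(40) − f^{(7)}(2)] = −1/1209600 × (-1.53809e-10 − (-78.7500)) = -6.51042e-05.

S_4 ≈ 0.620222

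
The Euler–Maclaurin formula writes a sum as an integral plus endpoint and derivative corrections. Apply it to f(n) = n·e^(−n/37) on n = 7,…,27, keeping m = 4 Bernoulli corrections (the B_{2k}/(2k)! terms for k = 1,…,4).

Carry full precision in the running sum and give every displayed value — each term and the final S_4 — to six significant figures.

Integral: ∫_7^27 x·e^(−x/37) dx = 205.913.
Endpoint term: (f(7) + f(27))/2 = (5.79341 + 13.0151)/2 = 9.40423.
Running total after boundary: 215.317.
Order-1 term: 1/12 · (0.130281 − 0.671051) = -0.0450642.
After k=1: 215.272.
Order-2 term: −1/720 · (0.000799386 − 0.00169928) = 1.24985e-06.
After k=2: 215.272.
Order-3 term: 1/30240 · (1.09833e-06 − 2.12446e-06) = -3.39329e-11.
After k=3: 215.272.
Order-4 term: −1/1209600 · (1.17804e-09 − 2.19697e-09) = 8.42375e-16.

S_4 ≈ 215.272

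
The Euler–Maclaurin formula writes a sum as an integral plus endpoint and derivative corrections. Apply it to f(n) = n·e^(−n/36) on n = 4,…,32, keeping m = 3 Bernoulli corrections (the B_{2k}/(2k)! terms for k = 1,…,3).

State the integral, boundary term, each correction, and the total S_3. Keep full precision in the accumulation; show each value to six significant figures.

S_3 ≈ 290.471

∫_4^32 x·e^(−x/36) dx evaluates to 282.166.
½[f(4) + f(32)] = ½[3.57936 + 13.1556] = 8.36748.
Running total after boundary: 290.533.
Correction k=1: B_{2}/2! · (f^{(1)}(32) − f^{(1)}(4)) = 1/12 · (0.0456791 − 0.795413) = -0.0624778.
Running total after k=1: 290.471.
Correction k=2: B_{4}/4! · (f^{(3)}(32) − f^{(3)}(4)) = −1/720 · (0.000669679 − 0.00199467) = 1.84026e-06.
Running total after k=2: 290.471.
Correction k=3: B_{6}/6! · (f^{(5)}(32) − f^{(5)}(4)) = 1/30240 · (1.00626e-06 − 2.60463e-06) = -5.28560e-11.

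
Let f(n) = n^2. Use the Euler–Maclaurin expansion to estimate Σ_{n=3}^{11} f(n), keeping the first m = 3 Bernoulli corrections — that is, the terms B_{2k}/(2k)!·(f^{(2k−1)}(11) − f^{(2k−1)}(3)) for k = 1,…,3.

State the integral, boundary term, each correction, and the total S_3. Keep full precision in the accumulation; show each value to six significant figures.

∫_3^11 x^2 dx evaluates to 434.667.
½[f(3) + f(11)] = ½[9.00000 + 121.000] = 65.0000.
Integral + boundary = 499.667.
Correction k=1: B_{2}/2! · (f^{(1)}(11) − f^{(1)}(3)) = 1/12 · (22.0000 − 6.00000) = 1.33333.
Running total after k=1: 501.000.
Correction k=2: B_{4}/4! · (f^{(3)}(11) − f^{(3)}(3)) = −1/720 · (0.00000 − 0.00000) = 0.00000.
Running total after k=2: 501.000.
Correction k=3: B_{6}/6! · (f^{(5)}(11) − f^{(5)}(3)) = 1/30240 · (0.00000 − 0.00000) = 0.00000.

S_3 ≈ 501.000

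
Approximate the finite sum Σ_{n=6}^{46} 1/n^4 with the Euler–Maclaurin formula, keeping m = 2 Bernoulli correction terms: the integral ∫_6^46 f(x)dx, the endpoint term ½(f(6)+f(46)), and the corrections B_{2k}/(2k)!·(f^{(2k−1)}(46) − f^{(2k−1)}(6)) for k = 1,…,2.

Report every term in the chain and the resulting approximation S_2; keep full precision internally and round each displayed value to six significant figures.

S_2 ≈ 0.00196797

Integral: ∫_6^46 1/x^4 dx = 0.00153979.
Endpoint term: (f(6) + f(46))/2 = (0.000771605 + 2.23341e-07)/2 = 0.000385914.
Integral + boundary = 0.00192570.
k=1: B_{2}/(2)! × [f^{(1)}(46) − f^{(1)}(6)] = 1/12 × (-1.94210e-08 − (-0.000514403)) = 4.28653e-05.
Running total after k=1: 0.00196856.
k=2: B_{4}/(4)! × [f^{(3)}(46) − f^{(3)}(6)] = −1/720 × (-2.75345e-10 − (-0.000428669)) = -5.95374e-07.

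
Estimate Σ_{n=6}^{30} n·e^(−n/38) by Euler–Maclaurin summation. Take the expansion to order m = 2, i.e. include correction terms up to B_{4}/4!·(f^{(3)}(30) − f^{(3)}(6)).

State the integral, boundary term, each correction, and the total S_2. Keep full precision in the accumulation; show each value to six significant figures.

S_2 ≈ 263.756

Integral: ∫_6^30 x·e^(−x/38) dx = 254.435.
Endpoint term: (f(6) + f(30))/2 = (5.12364 + 13.6225)/2 = 9.37307.
Running total after boundary: 263.808.
Correction k=1: B_{2}/2! · (f^{(1)}(30) − f^{(1)}(6)) = 1/12 · (0.0955966 − 0.719107) = -0.0519592.
Partial sum through k=1: 263.756.
Correction k=2: B_{4}/4! · (f^{(3)}(30) − f^{(3)}(6)) = −1/720 · (0.000695127 − 0.00168074) = 1.36890e-06.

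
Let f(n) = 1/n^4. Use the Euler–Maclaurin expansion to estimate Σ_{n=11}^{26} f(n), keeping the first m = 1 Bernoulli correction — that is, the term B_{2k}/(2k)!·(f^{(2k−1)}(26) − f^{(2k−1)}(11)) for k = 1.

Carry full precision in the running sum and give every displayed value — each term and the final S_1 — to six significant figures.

S_1 ≈ 0.000268760

∫_11^26 1/x^4 dx evaluates to 0.000231473.
Boundary: ½(f(11) + f(26)) = ½(6.83013e-05 + 2.18830e-06) = 3.52448e-05.
Integral + boundary = 0.000266718.
Correction k=1: B_{2}/2! · (f^{(1)}(26) − f^{(1)}(11)) = 1/12 · (-3.36661e-07 − (-2.48369e-05)) = 2.04168e-06.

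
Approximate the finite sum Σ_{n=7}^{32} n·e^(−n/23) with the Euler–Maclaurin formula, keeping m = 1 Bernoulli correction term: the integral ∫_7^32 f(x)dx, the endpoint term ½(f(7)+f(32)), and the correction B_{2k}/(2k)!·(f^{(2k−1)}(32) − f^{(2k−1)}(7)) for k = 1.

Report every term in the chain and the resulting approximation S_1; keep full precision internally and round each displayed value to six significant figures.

The integral term ∫_7^32 x·e^(−x/23) dx = 194.277.
½[f(7) + f(32)] = ½[5.16323 + 7.96002] = 6.56163.
Running total after boundary: 200.839.
Order-1 term: 1/12 · (-0.0973372 − 0.513116) = -0.0508711.

S_1 ≈ 200.788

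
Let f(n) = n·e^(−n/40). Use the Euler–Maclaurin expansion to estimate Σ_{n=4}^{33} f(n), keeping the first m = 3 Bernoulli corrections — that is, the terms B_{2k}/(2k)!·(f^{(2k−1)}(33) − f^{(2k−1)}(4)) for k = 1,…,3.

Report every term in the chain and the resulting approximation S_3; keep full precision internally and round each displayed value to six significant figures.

S_3 ≈ 321.847

The integral term ∫_4^33 x·e^(−x/40) dx = 312.868.
Endpoint term: (f(4) + f(33))/2 = (3.61935 + 14.4618)/2 = 9.04055.
So far: 321.908.
Order-1 term: 1/12 · (0.0766911 − 0.814354) = -0.0614719.
After k=1: 321.847.
Order-2 term: −1/720 · (0.000595726 − 0.00164002) = 1.45041e-06.
After k=2: 321.847.
Order-3 term: 1/30240 · (7.14700e-07 − 1.73192e-06) = -3.36381e-11.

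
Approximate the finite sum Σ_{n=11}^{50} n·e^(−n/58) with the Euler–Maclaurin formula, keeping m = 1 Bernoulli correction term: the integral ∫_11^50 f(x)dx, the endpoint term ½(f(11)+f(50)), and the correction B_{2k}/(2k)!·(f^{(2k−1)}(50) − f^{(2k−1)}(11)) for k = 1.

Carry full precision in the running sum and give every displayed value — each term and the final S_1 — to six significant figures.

S_1 ≈ 680.479

Integral: ∫_11^50 x·e^(−x/58) dx = 665.423.
½[f(11) + f(50)] = ½[9.09969 + 21.1144] = 15.1070.
Integral + boundary = 680.530.
k=1: B_{2}/(2)! × [f^{(1)}(50) − f^{(1)}(11)] = 1/12 × (0.0582465 − 0.670353) = -0.0510089.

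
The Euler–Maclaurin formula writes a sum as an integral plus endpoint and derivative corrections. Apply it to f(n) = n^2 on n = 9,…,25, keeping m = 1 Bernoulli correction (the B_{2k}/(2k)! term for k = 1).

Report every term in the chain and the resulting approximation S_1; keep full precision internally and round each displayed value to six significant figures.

Integral: ∫_9^25 x^2 dx = 4965.33.
½[f(9) + f(25)] = ½[81.0000 + 625.000] = 353.000.
Running total after boundary: 5318.33.
k=1: B_{2}/(2)! × [f^{(1)}(25) − f^{(1)}(9)] = 1/12 × (50.0000 − 18.0000) = 2.66667.

S_1 ≈ 5321.00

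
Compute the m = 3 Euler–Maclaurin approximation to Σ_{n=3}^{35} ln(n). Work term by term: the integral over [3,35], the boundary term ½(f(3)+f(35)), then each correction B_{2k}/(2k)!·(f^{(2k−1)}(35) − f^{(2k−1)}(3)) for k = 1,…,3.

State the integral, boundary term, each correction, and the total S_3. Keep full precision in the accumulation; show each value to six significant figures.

S_3 ≈ 91.4430

Integral: ∫_3^35 ln(x) dx = 89.1413.
Endpoint term: (f(3) + f(35))/2 = (1.09861 + 3.55535)/2 = 2.32698.
Running total after boundary: 91.4683.
Order-1 term: 1/12 · (0.0285714 − 0.333333) = -0.0253968.
After k=1: 91.4429.
Order-2 term: −1/720 · (4.66472e-05 − 0.0740741) = 0.000102816.
After k=2: 91.4430.
Order-3 term: 1/30240 · (4.56952e-07 − 0.0987654) = -3.26604e-06.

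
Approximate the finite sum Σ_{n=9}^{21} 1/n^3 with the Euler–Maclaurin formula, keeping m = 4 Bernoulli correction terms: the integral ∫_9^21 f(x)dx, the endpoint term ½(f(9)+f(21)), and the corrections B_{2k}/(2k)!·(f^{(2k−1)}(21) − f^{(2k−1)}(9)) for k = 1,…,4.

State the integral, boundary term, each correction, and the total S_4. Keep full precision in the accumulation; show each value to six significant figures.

The integral term ∫_9^21 1/x^3 dx = 0.00503905.
Endpoint term: (f(9) + f(21))/2 = (0.00137174 + 0.000107980)/2 = 0.000739861.
So far: 0.00577891.
Correction k=1: B_{2}/2! · (f^{(1)}(21) − f^{(1)}(9)) = 1/12 · (-1.54257e-05 − (-0.000457247)) = 3.68185e-05.
Running total after k=1: 0.00581573.
Correction k=2: B_{4}/4! · (f^{(3)}(21) − f^{(3)}(9)) = −1/720 · (-6.99577e-07 − (-0.000112901)) = -1.55835e-07.
Running total after k=2: 0.00581558.
Correction k=3: B_{6}/6! · (f^{(5)}(21) − f^{(5)}(9)) = 1/30240 · (-6.66264e-08 − (-5.85410e-05)) = 1.93368e-09.
Running total after k=3: 0.00581558.
Correction k=4: B_{8}/8! · (f^{(7)}(21) − f^{(7)}(9)) = −1/1209600 · (-1.08778e-08 − (-5.20365e-05)) = -4.30106e-11.

S_4 ≈ 0.00581558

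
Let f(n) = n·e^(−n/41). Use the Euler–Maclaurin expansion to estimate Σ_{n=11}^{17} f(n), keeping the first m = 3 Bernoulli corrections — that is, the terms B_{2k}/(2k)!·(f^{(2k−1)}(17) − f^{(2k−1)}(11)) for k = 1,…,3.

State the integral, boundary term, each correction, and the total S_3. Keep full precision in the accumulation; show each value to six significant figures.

The integral term ∫_11^17 x·e^(−x/41) dx = 59.4424.
½[f(11) + f(17)] = ½[8.41152 + 11.2299] = 9.82071.
So far: 69.2631.
Correction k=1: B_{2}/2! · (f^{(1)}(17) − f^{(1)}(11)) = 1/12 · (0.386682 − 0.559525) = -0.0144036.
Partial sum through k=1: 69.2487.
Correction k=2: B_{4}/4! · (f^{(3)}(17) − f^{(3)}(11)) = −1/720 · (0.00101597 − 0.00124265) = 3.14831e-07.
Partial sum through k=2: 69.2487.
Correction k=3: B_{6}/6! · (f^{(5)}(17) − f^{(5)}(11)) = 1/30240 · (1.07193e-06 − 1.28046e-06) = -6.89577e-12.

S_3 ≈ 69.2487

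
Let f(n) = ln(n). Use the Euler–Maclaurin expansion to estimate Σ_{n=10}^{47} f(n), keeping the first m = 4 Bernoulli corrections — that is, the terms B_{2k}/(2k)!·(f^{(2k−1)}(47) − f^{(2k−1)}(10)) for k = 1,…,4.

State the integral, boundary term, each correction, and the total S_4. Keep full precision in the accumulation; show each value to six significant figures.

S_4 ≈ 124.001

∫_10^47 ln(x) dx evaluates to 120.931.
Boundary: ½(f(10) + f(47)) = ½(2.30259 + 3.85015) = 3.07637.
So far: 124.007.
k=1: B_{2}/(2)! × [f^{(1)}(47) − f^{(1)}(10)] = 1/12 × (0.0212766 − 0.100000) = -0.00656028.
Partial sum through k=1: 124.001.
k=2: B_{4}/(4)! × [f^{(3)}(47) − f^{(3)}(10)] = −1/720 × (1.92636e-05 − 0.00200000) = 2.75102e-06.
Partial sum through k=2: 124.001.
k=3: B_{6}/(6)! × [f^{(5)}(47) − f^{(5)}(10)] = 1/30240 × (1.04646e-07 − 0.000240000) = -7.93305e-09.
Partial sum through k=3: 124.001.
k=4: B_{8}/(8)! × [f^{(7)}(47) − f^{(7)}(10)] = −1/1209600 × (1.42117e-09 − 7.20000e-05) = 5.95226e-11.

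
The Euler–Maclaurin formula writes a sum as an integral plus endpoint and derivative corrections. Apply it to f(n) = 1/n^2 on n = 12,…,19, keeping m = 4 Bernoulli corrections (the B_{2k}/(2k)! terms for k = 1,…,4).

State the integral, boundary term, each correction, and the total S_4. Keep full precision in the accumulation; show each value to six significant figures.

S_4 ≈ 0.0356310

The integral term ∫_12^19 1/x^2 dx = 0.0307018.
Endpoint term: (f(12) + f(19))/2 = (0.00694444 + 0.00277008)/2 = 0.00485726.
Integral + boundary = 0.0355590.
Correction k=1: B_{2}/2! · (f^{(1)}(19) − f^{(1)}(12)) = 1/12 · (-0.000291588 − (-0.00115741)) = 7.21516e-05.
After k=1: 0.0356312.
Correction k=2: B_{4}/4! · (f^{(3)}(19) − f^{(3)}(12)) = −1/720 · (-9.69267e-06 − (-9.64506e-05)) = -1.20497e-07.
After k=2: 0.0356310.
Correction k=3: B_{6}/6! · (f^{(5)}(19) − f^{(5)}(12)) = 1/30240 · (-8.05485e-07 − (-2.00939e-05)) = 6.37844e-10.
After k=3: 0.0356310.
Correction k=4: B_{8}/8! · (f^{(7)}(19) − f^{(7)}(12)) = −1/1209600 · (-1.24951e-07 − (-7.81429e-06)) = -6.35692e-12.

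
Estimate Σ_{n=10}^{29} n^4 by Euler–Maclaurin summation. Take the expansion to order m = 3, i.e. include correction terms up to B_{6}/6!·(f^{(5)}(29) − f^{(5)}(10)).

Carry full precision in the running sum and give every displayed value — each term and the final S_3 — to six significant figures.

S_3 ≈ 4.44867e+06

Integral: ∫_10^29 x^4 dx = 4.08223e+06.
Endpoint term: (f(10) + f(29))/2 = (10000.0 + 707281)/2 = 358640.
Running total after boundary: 4.44087e+06.
Correction k=1: B_{2}/2! · (f^{(1)}(29) − f^{(1)}(10)) = 1/12 · (97556.0 − 4000.00) = 7796.33.
Partial sum through k=1: 4.44867e+06.
Correction k=2: B_{4}/4! · (f^{(3)}(29) − f^{(3)}(10)) = −1/720 · (696.000 − 240.000) = -0.633333.
Partial sum through k=2: 4.44867e+06.
Correction k=3: B_{6}/6! · (f^{(5)}(29) − f^{(5)}(10)) = 1/30240 · (0.00000 − 0.00000) = 0.00000.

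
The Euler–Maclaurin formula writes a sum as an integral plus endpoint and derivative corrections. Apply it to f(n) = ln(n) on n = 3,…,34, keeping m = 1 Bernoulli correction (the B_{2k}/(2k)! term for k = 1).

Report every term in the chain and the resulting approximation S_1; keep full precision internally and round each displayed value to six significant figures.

S_1 ≈ 87.8876

Integral: ∫_3^34 ln(x) dx = 85.6004.
½[f(3) + f(34)] = ½[1.09861 + 3.52636] = 2.31249.
Running total after boundary: 87.9129.
Correction k=1: B_{2}/2! · (f^{(1)}(34) − f^{(1)}(3)) = 1/12 · (0.0294118 − 0.333333) = -0.0253268.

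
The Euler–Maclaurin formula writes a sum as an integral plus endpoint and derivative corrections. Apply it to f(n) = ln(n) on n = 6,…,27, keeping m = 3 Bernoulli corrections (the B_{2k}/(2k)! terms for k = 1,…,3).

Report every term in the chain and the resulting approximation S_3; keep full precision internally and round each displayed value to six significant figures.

S_3 ≈ 59.7700

∫_6^27 ln(x) dx evaluates to 57.2370.
½[f(6) + f(27)] = ½[1.79176 + 3.29584] = 2.54380.
Integral + boundary = 59.7808.
Correction k=1: B_{2}/2! · (f^{(1)}(27) − f^{(1)}(6)) = 1/12 · (0.0370370 − 0.166667) = -0.0108025.
Running total after k=1: 59.7700.
Correction k=2: B_{4}/4! · (f^{(3)}(27) − f^{(3)}(6)) = −1/720 · (0.000101611 − 0.00925926) = 1.27190e-05.
Running total after k=2: 59.7700.
Correction k=3: B_{6}/6! · (f^{(5)}(27) − f^{(5)}(6)) = 1/30240 · (1.67260e-06 − 0.00308642) = -1.02009e-07.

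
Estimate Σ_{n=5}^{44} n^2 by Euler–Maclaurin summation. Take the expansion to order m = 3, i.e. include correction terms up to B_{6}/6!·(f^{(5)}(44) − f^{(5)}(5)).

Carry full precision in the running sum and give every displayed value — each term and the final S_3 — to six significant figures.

Integral: ∫_5^44 x^2 dx = 28353.0.
Endpoint term: (f(5) + f(44))/2 = (25.0000 + 1936.00)/2 = 980.500.
Integral + boundary = 29333.5.
k=1: B_{2}/(2)! × [f^{(1)}(44) − f^{(1)}(5)] = 1/12 × (88.0000 − 10.0000) = 6.50000.
After k=1: 29340.0.
k=2: B_{4}/(4)! × [f^{(3)}(44) − f^{(3)}(5)] = −1/720 × (0.00000 − 0.00000) = 0.00000.
After k=2: 29340.0.
k=3: B_{6}/(6)! × [f^{(5)}(44) − f^{(5)}(5)] = 1/30240 × (0.00000 − 0.00000) = 0.00000.

S_3 ≈ 29340.0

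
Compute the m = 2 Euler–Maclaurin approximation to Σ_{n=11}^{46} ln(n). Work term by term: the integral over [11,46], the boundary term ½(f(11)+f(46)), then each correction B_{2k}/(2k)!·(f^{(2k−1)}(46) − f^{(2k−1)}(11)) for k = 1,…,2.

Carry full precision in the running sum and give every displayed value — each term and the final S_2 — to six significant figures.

S_2 ≈ 117.848

The integral term ∫_11^46 ln(x) dx = 114.741.
Boundary: ½(f(11) + f(46)) = ½(2.39790 + 3.82864) = 3.11327.
So far: 117.854.
Order-1 term: 1/12 · (0.0217391 − 0.0909091) = -0.00576416.
After k=1: 117.848.
Order-2 term: −1/720 · (2.05474e-05 − 0.00150263) = 2.05845e-06.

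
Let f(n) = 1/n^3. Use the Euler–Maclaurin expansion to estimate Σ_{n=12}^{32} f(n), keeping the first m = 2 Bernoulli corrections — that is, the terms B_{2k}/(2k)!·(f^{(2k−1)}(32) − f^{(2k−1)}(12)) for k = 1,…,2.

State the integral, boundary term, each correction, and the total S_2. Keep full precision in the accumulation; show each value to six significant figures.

S_2 ≈ 0.00330034

Integral: ∫_12^32 1/x^3 dx = 0.00298394.
Endpoint term: (f(12) + f(32))/2 = (0.000578704 + 3.05176e-05)/2 = 0.000304611.
Running total after boundary: 0.00328855.
k=1: B_{2}/(2)! × [f^{(1)}(32) − f^{(1)}(12)] = 1/12 × (-2.86102e-06 − (-0.000144676)) = 1.18179e-05.
Partial sum through k=1: 0.00330037.
k=2: B_{4}/(4)! × [f^{(3)}(32) − f^{(3)}(12)] = −1/720 × (-5.58794e-08 − (-2.00939e-05)) = -2.78306e-08.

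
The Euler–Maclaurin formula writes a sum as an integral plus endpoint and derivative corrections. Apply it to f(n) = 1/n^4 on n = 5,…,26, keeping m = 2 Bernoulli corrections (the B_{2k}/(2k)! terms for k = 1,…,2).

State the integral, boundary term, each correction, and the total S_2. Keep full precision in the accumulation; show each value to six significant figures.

S_2 ≈ 0.00355330

∫_5^26 1/x^4 dx evaluates to 0.00264770.
½[f(5) + f(26)] = ½[0.00160000 + 2.18830e-06] = 0.000801094.
So far: 0.00344880.
Order-1 term: 1/12 · (-3.36661e-07 − (-0.00128000)) = 0.000106639.
After k=1: 0.00355543.
Order-2 term: −1/720 · (-1.49406e-08 − (-0.00153600)) = -2.13331e-06.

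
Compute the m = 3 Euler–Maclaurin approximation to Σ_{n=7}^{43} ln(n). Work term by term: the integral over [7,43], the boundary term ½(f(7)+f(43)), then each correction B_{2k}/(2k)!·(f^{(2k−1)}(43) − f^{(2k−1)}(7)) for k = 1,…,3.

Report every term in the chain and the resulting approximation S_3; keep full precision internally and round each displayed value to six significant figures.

S_3 ≈ 114.954

Integral: ∫_7^43 ln(x) dx = 112.110.
Endpoint term: (f(7) + f(43))/2 = (1.94591 + 3.76120)/2 = 2.85356.
Running total after boundary: 114.964.
Order-1 term: 1/12 · (0.0232558 − 0.142857) = -0.00996678.
Running total after k=1: 114.954.
Order-2 term: −1/720 · (2.51550e-05 − 0.00583090) = 8.06354e-06.
Running total after k=2: 114.954.
Order-3 term: 1/30240 · (1.63256e-07 − 0.00142798) = -4.72160e-08.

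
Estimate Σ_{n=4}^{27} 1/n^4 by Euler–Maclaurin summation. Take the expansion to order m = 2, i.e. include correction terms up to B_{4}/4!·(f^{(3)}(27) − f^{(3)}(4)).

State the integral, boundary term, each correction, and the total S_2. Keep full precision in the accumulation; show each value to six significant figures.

The integral term ∫_4^27 1/x^4 dx = 0.00519140.
½[f(4) + f(27)] = ½[0.00390625 + 1.88168e-06] = 0.00195407.
Running total after boundary: 0.00714546.
k=1: B_{2}/(2)! × [f^{(1)}(27) − f^{(1)}(4)] = 1/12 × (-2.78767e-07 − (-0.00390625)) = 0.000325498.
Partial sum through k=1: 0.00747096.
k=2: B_{4}/(4)! × [f^{(3)}(27) − f^{(3)}(4)] = −1/720 × (-1.14719e-08 − (-0.00732422)) = -1.01725e-05.

S_2 ≈ 0.00746079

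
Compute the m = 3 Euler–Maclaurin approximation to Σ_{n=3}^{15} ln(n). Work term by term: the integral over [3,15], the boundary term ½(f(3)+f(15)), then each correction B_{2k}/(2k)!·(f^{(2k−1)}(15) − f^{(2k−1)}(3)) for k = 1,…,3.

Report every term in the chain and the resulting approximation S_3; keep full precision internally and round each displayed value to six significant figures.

∫_3^15 ln(x) dx evaluates to 25.3249.
½[f(3) + f(15)] = ½[1.09861 + 2.70805] = 1.90333.
Integral + boundary = 27.2282.
k=1: B_{2}/(2)! × [f^{(1)}(15) − f^{(1)}(3)] = 1/12 × (0.0666667 − 0.333333) = -0.0222222.
After k=1: 27.2060.
k=2: B_{4}/(4)! × [f^{(3)}(15) − f^{(3)}(3)] = −1/720 × (0.000592593 − 0.0740741) = 0.000102058.
After k=2: 27.2061.
k=3: B_{6}/(6)! × [f^{(5)}(15) − f^{(5)}(3)] = 1/30240 × (3.16049e-05 − 0.0987654) = -3.26501e-06.

S_3 ≈ 27.2061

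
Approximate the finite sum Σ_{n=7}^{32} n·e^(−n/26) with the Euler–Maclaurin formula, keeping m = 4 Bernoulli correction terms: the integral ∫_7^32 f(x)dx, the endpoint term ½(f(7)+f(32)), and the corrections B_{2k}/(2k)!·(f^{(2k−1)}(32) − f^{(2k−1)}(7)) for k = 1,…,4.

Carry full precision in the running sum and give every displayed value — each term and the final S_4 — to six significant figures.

∫_7^32 x·e^(−x/26) dx evaluates to 215.045.
Endpoint term: (f(7) + f(32))/2 = (5.34777 + 9.34617)/2 = 7.34697.
Integral + boundary = 222.392.
Order-1 term: 1/12 · (-0.0674003 − 0.558284) = -0.0521403.
Running total after k=1: 222.340.
Order-2 term: −1/720 · (0.000764401 − 0.00308612) = 3.22461e-06.
Running total after k=2: 222.340.
Order-3 term: 1/30240 · (2.40903e-06 − 7.90884e-06) = -1.81872e-10.
Running total after k=3: 222.340.
Order-4 term: −1/1209600 · (5.45458e-09 − 1.66456e-08) = 9.25182e-15.

S_4 ≈ 222.340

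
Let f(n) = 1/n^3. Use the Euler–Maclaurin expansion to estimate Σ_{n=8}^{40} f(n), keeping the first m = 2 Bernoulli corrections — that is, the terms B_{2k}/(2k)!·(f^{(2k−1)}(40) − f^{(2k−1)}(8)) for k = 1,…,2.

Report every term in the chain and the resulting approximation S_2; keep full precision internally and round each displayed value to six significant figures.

S_2 ≈ 0.00854499

∫_8^40 1/x^3 dx evaluates to 0.00750000.
Endpoint term: (f(8) + f(40))/2 = (0.00195312 + 1.56250e-05)/2 = 0.000984375.
Running total after boundary: 0.00848437.
k=1: B_{2}/(2)! × [f^{(1)}(40) − f^{(1)}(8)] = 1/12 × (-1.17187e-06 − (-0.000732422)) = 6.09375e-05.
Partial sum through k=1: 0.00854531.
k=2: B_{4}/(4)! × [f^{(3)}(40) − f^{(3)}(8)] = −1/720 × (-1.46484e-08 − (-0.000228882)) = -3.17871e-07.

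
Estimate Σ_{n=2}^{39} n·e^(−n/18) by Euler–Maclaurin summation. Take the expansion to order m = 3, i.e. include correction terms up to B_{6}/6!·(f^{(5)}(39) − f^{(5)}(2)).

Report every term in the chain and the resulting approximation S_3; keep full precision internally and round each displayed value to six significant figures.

∫_2^39 x·e^(−x/18) dx evaluates to 204.605.
½[f(2) + f(39)] = ½[1.78968 + 4.46779] = 3.12874.
Integral + boundary = 207.734.
Correction k=1: B_{2}/2! · (f^{(1)}(39) − f^{(1)}(2)) = 1/12 · (-0.133652 − 0.795413) = -0.0774221.
Running total after k=1: 207.656.
Correction k=2: B_{4}/4! · (f^{(3)}(39) − f^{(3)}(2)) = −1/720 · (0.000294647 − 0.00797868) = 1.06723e-05.
Running total after k=2: 207.656.
Correction k=3: B_{6}/6! · (f^{(5)}(39) − f^{(5)}(2)) = 1/30240 · (3.09198e-06 − 4.16740e-05) = -1.27586e-09.

S_3 ≈ 207.656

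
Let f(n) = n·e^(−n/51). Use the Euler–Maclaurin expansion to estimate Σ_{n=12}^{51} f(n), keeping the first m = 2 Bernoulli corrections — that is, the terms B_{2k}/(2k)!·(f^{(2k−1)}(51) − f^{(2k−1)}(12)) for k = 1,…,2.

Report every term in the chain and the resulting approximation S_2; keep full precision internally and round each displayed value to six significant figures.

S_2 ≈ 639.721

The integral term ∫_12^51 x·e^(−x/51) dx = 625.648.
Boundary: ½(f(12) + f(51)) = ½(9.48406 + 18.7619) = 14.1230.
Integral + boundary = 639.771.
Order-1 term: 1/12 · (0.00000 − 0.604376) = -0.0503647.
Running total after k=1: 639.721.
Order-2 term: −1/720 · (0.000282875 − 0.000840082) = 7.73898e-07.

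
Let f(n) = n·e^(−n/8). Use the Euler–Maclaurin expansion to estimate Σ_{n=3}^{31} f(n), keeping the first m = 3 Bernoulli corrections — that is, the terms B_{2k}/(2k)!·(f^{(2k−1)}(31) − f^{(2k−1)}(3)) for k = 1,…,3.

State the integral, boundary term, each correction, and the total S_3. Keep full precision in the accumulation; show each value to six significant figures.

S_3 ≈ 55.3180

Integral: ∫_3^31 x·e^(−x/8) dx = 54.0061.
Endpoint term: (f(3) + f(31))/2 = (2.06187 + 0.643384)/2 = 1.35263.
Integral + boundary = 55.3587.
Order-1 term: 1/12 · (-0.0596687 − 0.429556) = -0.0407687.
Running total after k=1: 55.3180.
Order-2 term: −1/720 · (-0.000283751 − 0.0281896) = 3.95463e-05.
Running total after k=2: 55.3180.
Order-3 term: 1/30240 · (5.70035e-06 − 0.000776053) = -2.54746e-08.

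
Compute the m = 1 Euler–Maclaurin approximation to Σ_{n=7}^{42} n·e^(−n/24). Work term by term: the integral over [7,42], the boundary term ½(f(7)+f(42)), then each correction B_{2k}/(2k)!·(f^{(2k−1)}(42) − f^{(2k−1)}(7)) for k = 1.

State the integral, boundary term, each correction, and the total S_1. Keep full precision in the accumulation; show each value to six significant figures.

Integral: ∫_7^42 x·e^(−x/24) dx = 280.523.
½[f(7) + f(42)] = ½[5.22912 + 7.29851] = 6.26381.
Running total after boundary: 286.787.
Correction k=1: B_{2}/2! · (f^{(1)}(42) − f^{(1)}(7)) = 1/12 · (-0.130330 − 0.529137) = -0.0549557.

S_1 ≈ 286.732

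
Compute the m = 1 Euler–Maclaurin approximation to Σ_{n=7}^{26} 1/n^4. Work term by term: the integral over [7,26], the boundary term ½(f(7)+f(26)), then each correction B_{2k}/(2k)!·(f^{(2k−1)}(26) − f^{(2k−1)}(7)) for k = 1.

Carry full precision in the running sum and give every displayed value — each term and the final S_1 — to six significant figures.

S_1 ≈ 0.00118200

The integral term ∫_7^26 1/x^4 dx = 0.000952852.
½[f(7) + f(26)] = ½[0.000416493 + 2.18830e-06] = 0.000209341.
So far: 0.00116219.
k=1: B_{2}/(2)! × [f^{(1)}(26) − f^{(1)}(7)] = 1/12 × (-3.36661e-07 − (-0.000237996)) = 1.98050e-05.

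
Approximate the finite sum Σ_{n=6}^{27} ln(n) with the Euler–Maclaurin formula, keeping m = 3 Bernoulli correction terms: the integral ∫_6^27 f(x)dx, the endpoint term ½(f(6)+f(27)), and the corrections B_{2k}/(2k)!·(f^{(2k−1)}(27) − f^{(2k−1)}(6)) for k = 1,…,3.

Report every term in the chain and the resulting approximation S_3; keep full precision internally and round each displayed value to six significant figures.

Integral: ∫_6^27 ln(x) dx = 57.2370.
Endpoint term: (f(6) + f(27))/2 = (1.79176 + 3.29584)/2 = 2.54380.
Running total after boundary: 59.7808.
Correction k=1: B_{2}/2! · (f^{(1)}(27) − f^{(1)}(6)) = 1/12 · (0.0370370 − 0.166667) = -0.0108025.
After k=1: 59.7700.
Correction k=2: B_{4}/4! · (f^{(3)}(27) − f^{(3)}(6)) = −1/720 · (0.000101611 − 0.00925926) = 1.27190e-05.
After k=2: 59.7700.
Correction k=3: B_{6}/6! · (f^{(5)}(27) − f^{(5)}(6)) = 1/30240 · (1.67260e-06 − 0.00308642) = -1.02009e-07.

S_3 ≈ 59.7700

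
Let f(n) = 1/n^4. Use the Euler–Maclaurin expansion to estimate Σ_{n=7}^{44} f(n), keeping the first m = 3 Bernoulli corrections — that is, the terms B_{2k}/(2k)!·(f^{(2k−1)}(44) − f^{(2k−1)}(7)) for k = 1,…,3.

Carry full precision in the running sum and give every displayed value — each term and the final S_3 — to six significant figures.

Integral: ∫_7^44 1/x^4 dx = 0.000967904.
Endpoint term: (f(7) + f(44))/2 = (0.000416493 + 2.66802e-07)/2 = 0.000208380.
So far: 0.00117628.
k=1: B_{2}/(2)! × [f^{(1)}(44) − f^{(1)}(7)] = 1/12 × (-2.42547e-08 − (-0.000237996)) = 1.98310e-05.
Partial sum through k=1: 0.00119612.
k=2: B_{4}/(4)! × [f^{(3)}(44) − f^{(3)}(7)] = −1/720 × (-3.75848e-10 − (-0.000145712)) = -2.02377e-07.
Partial sum through k=2: 0.00119591.
k=3: B_{6}/(6)! × [f^{(5)}(44) − f^{(5)}(7)] = 1/30240 × (-1.08716e-11 − (-0.000166528)) = 5.50687e-09.

S_3 ≈ 0.00119592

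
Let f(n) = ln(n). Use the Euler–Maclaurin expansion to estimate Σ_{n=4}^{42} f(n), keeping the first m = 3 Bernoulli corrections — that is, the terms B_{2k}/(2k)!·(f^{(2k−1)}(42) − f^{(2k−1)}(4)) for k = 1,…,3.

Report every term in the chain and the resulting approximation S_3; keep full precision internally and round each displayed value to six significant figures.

Integral: ∫_4^42 ln(x) dx = 113.437.
Endpoint term: (f(4) + f(42))/2 = (1.38629 + 3.73767)/2 = 2.56198.
So far: 115.999.
k=1: B_{2}/(2)! × [f^{(1)}(42) − f^{(1)}(4)] = 1/12 × (0.0238095 − 0.250000) = -0.0188492.
Partial sum through k=1: 115.980.
k=2: B_{4}/(4)! × [f^{(3)}(42) − f^{(3)}(4)] = −1/720 × (2.69949e-05 − 0.0312500) = 4.33653e-05.
Partial sum through k=2: 115.980.
k=3: B_{6}/(6)! × [f^{(5)}(42) − f^{(5)}(4)] = 1/30240 × (1.83639e-07 − 0.0234375) = -7.75044e-07.

S_3 ≈ 115.980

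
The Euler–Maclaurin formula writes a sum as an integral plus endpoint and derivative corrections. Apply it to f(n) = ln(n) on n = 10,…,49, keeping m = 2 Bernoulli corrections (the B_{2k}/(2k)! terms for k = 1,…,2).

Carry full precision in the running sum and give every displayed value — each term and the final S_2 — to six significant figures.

The integral term ∫_10^49 ln(x) dx = 128.673.
½[f(10) + f(49)] = ½[2.30259 + 3.89182] = 3.09720.
Running total after boundary: 131.771.
k=1: B_{2}/(2)! × [f^{(1)}(49) − f^{(1)}(10)] = 1/12 × (0.0204082 − 0.100000) = -0.00663265.
Partial sum through k=1: 131.764.
k=2: B_{4}/(4)! × [f^{(3)}(49) − f^{(3)}(10)] = −1/720 × (1.69997e-05 − 0.00200000) = 2.75417e-06.

S_2 ≈ 131.764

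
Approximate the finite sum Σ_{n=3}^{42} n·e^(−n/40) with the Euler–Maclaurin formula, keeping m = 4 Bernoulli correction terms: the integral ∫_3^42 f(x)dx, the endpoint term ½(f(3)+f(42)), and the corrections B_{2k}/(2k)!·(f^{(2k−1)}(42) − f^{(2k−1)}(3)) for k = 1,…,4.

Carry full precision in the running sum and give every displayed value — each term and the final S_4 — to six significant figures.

∫_3^42 x·e^(−x/40) dx evaluates to 447.923.
½[f(3) + f(42)] = ½[2.78323 + 14.6974] = 8.74031.
Running total after boundary: 456.663.
k=1: B_{2}/(2)! × [f^{(1)}(42) − f^{(1)}(3)] = 1/12 × (-0.0174969 − 0.858163) = -0.0729716.
Partial sum through k=1: 456.590.
k=2: B_{4}/(4)! × [f^{(3)}(42) − f^{(3)}(3)] = −1/720 × (0.000426487 − 0.00169603) = 1.76326e-06.
Partial sum through k=2: 456.590.
k=3: B_{6}/(6)! × [f^{(5)}(42) − f^{(5)}(3)] = 1/30240 × (5.39943e-07 − 1.78482e-06) = -4.11665e-11.
Partial sum through k=3: 456.590.
k=4: B_{8}/(8)! × [f^{(7)}(42) − f^{(7)}(3)] = −1/1209600 × (5.08332e-10 − 1.56851e-09) = 8.76471e-16.

S_4 ≈ 456.590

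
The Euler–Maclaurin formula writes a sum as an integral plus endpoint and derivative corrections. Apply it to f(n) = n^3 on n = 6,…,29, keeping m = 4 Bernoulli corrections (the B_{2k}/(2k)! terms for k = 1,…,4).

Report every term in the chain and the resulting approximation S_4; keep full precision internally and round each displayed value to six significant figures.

Integral: ∫_6^29 x^3 dx = 176496.
Boundary: ½(f(6) + f(29)) = ½(216.000 + 24389.0) = 12302.5.
Integral + boundary = 188799.
k=1: B_{2}/(2)! × [f^{(1)}(29) − f^{(1)}(6)] = 1/12 × (2523.00 − 108.000) = 201.250.
Partial sum through k=1: 189000.
k=2: B_{4}/(4)! × [f^{(3)}(29) − f^{(3)}(6)] = −1/720 × (6.00000 − 6.00000) = 0.00000.
Partial sum through k=2: 189000.
k=3: B_{6}/(6)! × [f^{(5)}(29) − f^{(5)}(6)] = 1/30240 × (0.00000 − 0.00000) = 0.00000.
Partial sum through k=3: 189000.
k=4: B_{8}/(8)! × [f^{(7)}(29) − f^{(7)}(6)] = −1/1209600 × (0.00000 − 0.00000) = 0.00000.

S_4 ≈ 189000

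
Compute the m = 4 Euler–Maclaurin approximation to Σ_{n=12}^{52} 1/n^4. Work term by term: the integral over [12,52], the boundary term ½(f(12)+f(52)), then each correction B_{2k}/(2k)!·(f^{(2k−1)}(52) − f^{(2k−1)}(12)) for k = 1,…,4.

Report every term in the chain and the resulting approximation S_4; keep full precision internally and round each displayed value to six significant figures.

The integral term ∫_12^52 1/x^4 dx = 0.000190531.
½[f(12) + f(52)] = ½[4.82253e-05 + 1.36769e-07] = 2.41810e-05.
Running total after boundary: 0.000214712.
Order-1 term: 1/12 · (-1.05207e-08 − (-1.60751e-05)) = 1.33872e-06.
After k=1: 0.000216050.
Order-2 term: −1/720 · (-1.16723e-10 − (-3.34898e-06)) = -4.65120e-09.
After k=2: 0.000216046.
Order-3 term: 1/30240 · (-2.41735e-12 − (-1.30238e-06)) = 4.30681e-11.
After k=3: 0.000216046.
Order-4 term: −1/1209600 · (-8.04591e-14 − (-8.13988e-07)) = -6.72940e-13.

S_4 ≈ 0.000216046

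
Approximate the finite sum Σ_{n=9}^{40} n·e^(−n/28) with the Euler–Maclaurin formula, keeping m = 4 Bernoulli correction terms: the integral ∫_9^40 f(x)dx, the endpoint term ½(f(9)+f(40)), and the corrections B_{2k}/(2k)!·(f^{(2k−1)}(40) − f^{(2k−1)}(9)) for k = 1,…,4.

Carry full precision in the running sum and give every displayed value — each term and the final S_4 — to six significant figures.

The integral term ∫_9^40 x·e^(−x/28) dx = 294.921.
Boundary: ½(f(9) + f(40)) = ½(6.52601 + 9.58604) = 8.05603.
So far: 302.977.
Correction k=1: B_{2}/2! · (f^{(1)}(40) − f^{(1)}(9)) = 1/12 · (-0.102708 − 0.492041) = -0.0495623.
Running total after k=1: 302.927.
Correction k=2: B_{4}/4! · (f^{(3)}(40) − f^{(3)}(9)) = −1/720 · (0.000480350 − 0.00247738) = 2.77365e-06.
Running total after k=2: 302.927.
Correction k=3: B_{6}/6! · (f^{(5)}(40) − f^{(5)}(9)) = 1/30240 · (1.39248e-06 − 5.51933e-06) = -1.36470e-10.
Running total after k=3: 302.927.
Correction k=4: B_{8}/8! · (f^{(7)}(40) − f^{(7)}(9)) = −1/1209600 · (2.77075e-09 − 1.00494e-08) = 6.01741e-15.

S_4 ≈ 302.927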